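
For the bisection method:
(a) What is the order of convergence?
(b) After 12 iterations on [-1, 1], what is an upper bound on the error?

(a) Bisection has linear (order 1) convergence; the error is halved each step.

(b) Error bound = (b-a)/2^n = (1 - (-1))/2^{12}
    = 2/2^{12}

(a) 1 (linear); (b) error ≤ 4.88e-04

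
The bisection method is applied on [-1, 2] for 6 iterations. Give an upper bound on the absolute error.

Bisection error bound: |error| ≤ (b-a)/2^n
|error| ≤ (2 - (-1))/2^6 = 3/2^6
|error| ≤ 0.0468750000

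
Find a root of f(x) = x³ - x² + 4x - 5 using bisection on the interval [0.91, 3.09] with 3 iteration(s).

f(x) = x³ - x² + 4x - 5
Initial interval: [0.91, 3.09]

Iteration 1:
  c_1 = (0.910000 + 3.090000)/2 = 2.000000
  f(c_1) = f(2.000000) = 7.000000
  f(a) × f(c) < 0, new interval: [0.910000, 2.000000]
Iteration 2:
  c_2 = (0.910000 + 2.000000)/2 = 1.455000
  f(c_2) = f(1.455000) = 1.783246
  f(a) × f(c) < 0, new interval: [0.910000, 1.455000]
Iteration 3:
  c_3 = (0.910000 + 1.455000)/2 = 1.182500
  f(c_3) = f(1.182500) = -0.014809
  f(a) × f(c) ≥ 0, new interval: [1.182500, 1.455000]

After 3 iteration(s), the approximation is c_3 = 1.182500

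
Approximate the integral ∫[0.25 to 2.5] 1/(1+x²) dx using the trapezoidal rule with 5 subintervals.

f(x) = 1/(1+x²)
a = 0.25, b = 2.5, n = 5
h = (b - a)/n = 0.450000

Trapezoidal rule: (h/2)[f(x₀) + 2f(x₁) + 2f(x₂) + ... + f(xₙ)]

x_0 = 0.2500, f(x_0) = 0.941176, coefficient = 1
x_1 = 0.7000, f(x_1) = 0.671141, coefficient = 2
x_2 = 1.1500, f(x_2) = 0.430571, coefficient = 2
x_3 = 1.6000, f(x_3) = 0.280899, coefficient = 2
x_4 = 2.0500, f(x_4) = 0.192215, coefficient = 2
x_5 = 2.5000, f(x_5) = 0.137931, coefficient = 1

I ≈ (0.450000/2) × 4.228759 = 0.951471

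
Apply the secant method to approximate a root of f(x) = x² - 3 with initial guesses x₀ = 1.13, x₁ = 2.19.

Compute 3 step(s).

f(x) = x² - 3
x₀ = 1.13, x₁ = 2.19

Secant formula: x_{n+1} = x_n - f(x_n)(x_n - x_{n-1})/(f(x_n) - f(x_{n-1}))

Iteration 1:
  f(1.130000) = -1.723100
  f(2.190000) = 1.796100
  x_2 = 2.190000 - 1.796100×(2.190000 - 1.130000)/(1.796100 - (-1.723100))
       = 1.649006
Iteration 2:
  f(2.190000) = 1.796100
  f(1.649006) = -0.280779
  x_3 = 1.649006 - (-0.280779)×(1.649006 - 2.190000)/(-0.280779 - 1.796100)
       = 1.722145
Iteration 3:
  f(1.649006) = -0.280779
  f(1.722145) = -0.034218
  x_4 = 1.722145 - (-0.034218)×(1.722145 - 1.649006)/(-0.034218 - (-0.280779))
       = 1.732295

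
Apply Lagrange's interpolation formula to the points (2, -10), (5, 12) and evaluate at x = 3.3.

Lagrange interpolation formula:
P(x) = Σ yᵢ × Lᵢ(x)
where Lᵢ(x) = Π_{j≠i} (x - xⱼ)/(xᵢ - xⱼ)

L_0(3.3) = (3.3 - 5)/(2 - 5) = 0.566667
L_1(3.3) = (3.3 - 2)/(5 - 2) = 0.433333

P(3.3) = (-10)×L_0(3.3) + 12×L_1(3.3)
P(3.3) = -0.466667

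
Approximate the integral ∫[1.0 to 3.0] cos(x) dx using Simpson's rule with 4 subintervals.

f(x) = cos(x)
a = 1.0, b = 3.0, n = 4
h = (b - a)/n = 0.500000

Simpson's rule: (h/3)[f(x₀) + 4f(x₁) + 2f(x₂) + ... + f(xₙ)]

x_0 = 1.0000, f(x_0) = 0.540302, coefficient = 1
x_1 = 1.5000, f(x_1) = 0.070737, coefficient = 4
x_2 = 2.0000, f(x_2) = -0.416147, coefficient = 2
x_3 = 2.5000, f(x_3) = -0.801144, coefficient = 4
x_4 = 3.0000, f(x_4) = -0.989992, coefficient = 1

I ≈ (0.500000/3) × -4.203610 = -0.700602
Exact value: -0.700351
Error: 0.000251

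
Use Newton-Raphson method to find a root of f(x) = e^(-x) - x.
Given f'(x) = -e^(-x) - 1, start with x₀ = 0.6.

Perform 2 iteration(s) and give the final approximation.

f(x) = e^(-x) - x
f'(x) = -e^(-x) - 1
x₀ = 0.6

Newton-Raphson formula: x_{n+1} = x_n - f(x_n)/f'(x_n)

Iteration 1:
  f(0.600000) = -0.051188
  f'(0.600000) = -1.548812
  x_1 = 0.600000 - (-0.051188)/(-1.548812) = 0.566950
Iteration 2:
  f(0.566950) = 0.000303
  f'(0.566950) = -1.567253
  x_2 = 0.566950 - 0.000303/(-1.567253) = 0.567143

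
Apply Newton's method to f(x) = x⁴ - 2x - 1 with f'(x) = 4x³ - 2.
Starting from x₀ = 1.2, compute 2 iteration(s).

f(x) = x⁴ - 2x - 1
f'(x) = 4x³ - 2
x₀ = 1.2

Newton-Raphson formula: x_{n+1} = x_n - f(x_n)/f'(x_n)

Iteration 1:
  f(1.200000) = -1.326400
  f'(1.200000) = 4.912000
  x_1 = 1.200000 - (-1.326400)/4.912000 = 1.470033
Iteration 2:
  f(1.470033) = 0.729838
  f'(1.470033) = 10.706937
  x_2 = 1.470033 - 0.729838/10.706937 = 1.401868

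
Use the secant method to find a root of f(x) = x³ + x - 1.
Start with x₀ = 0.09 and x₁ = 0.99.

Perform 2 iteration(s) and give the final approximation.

f(x) = x³ + x - 1
x₀ = 0.09, x₁ = 0.99

Secant formula: x_{n+1} = x_n - f(x_n)(x_n - x_{n-1})/(f(x_n) - f(x_{n-1}))

Iteration 1:
  f(0.090000) = -0.909271
  f(0.990000) = 0.960299
  x_2 = 0.990000 - 0.960299×(0.990000 - 0.090000)/(0.960299 - (-0.909271))
       = 0.527718
Iteration 2:
  f(0.990000) = 0.960299
  f(0.527718) = -0.325320
  x_3 = 0.527718 - (-0.325320)×(0.527718 - 0.990000)/(-0.325320 - 0.960299)
       = 0.644696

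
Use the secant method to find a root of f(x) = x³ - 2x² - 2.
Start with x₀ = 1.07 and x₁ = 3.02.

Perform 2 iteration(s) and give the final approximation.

f(x) = x³ - 2x² - 2
x₀ = 1.07, x₁ = 3.02

Secant formula: x_{n+1} = x_n - f(x_n)(x_n - x_{n-1})/(f(x_n) - f(x_{n-1}))

Iteration 1:
  f(1.070000) = -3.064757
  f(3.020000) = 7.302808
  x_2 = 3.020000 - 7.302808×(3.020000 - 1.070000)/(7.302808 - (-3.064757))
       = 1.646440
Iteration 2:
  f(3.020000) = 7.302808
  f(1.646440) = -2.958418
  x_3 = 1.646440 - (-2.958418)×(1.646440 - 3.020000)/(-2.958418 - 7.302808)
       = 2.042451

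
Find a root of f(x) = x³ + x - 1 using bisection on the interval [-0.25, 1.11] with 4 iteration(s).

f(x) = x³ + x - 1
Initial interval: [-0.25, 1.11]

Iteration 1:
  c_1 = (-0.250000 + 1.110000)/2 = 0.430000
  f(c_1) = f(0.430000) = -0.490493
  f(a) × f(c) ≥ 0, new interval: [0.430000, 1.110000]
Iteration 2:
  c_2 = (0.430000 + 1.110000)/2 = 0.770000
  f(c_2) = f(0.770000) = 0.226533
  f(a) × f(c) < 0, new interval: [0.430000, 0.770000]
Iteration 3:
  c_3 = (0.430000 + 0.770000)/2 = 0.600000
  f(c_3) = f(0.600000) = -0.184000
  f(a) × f(c) ≥ 0, new interval: [0.600000, 0.770000]
Iteration 4:
  c_4 = (0.600000 + 0.770000)/2 = 0.685000
  f(c_4) = f(0.685000) = 0.006419
  f(a) × f(c) < 0, new interval: [0.600000, 0.685000]

After 4 iteration(s), the approximation is c_4 = 0.685000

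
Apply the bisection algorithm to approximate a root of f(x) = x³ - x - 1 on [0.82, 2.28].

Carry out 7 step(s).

f(x) = x³ - x - 1
Initial interval: [0.82, 2.28]

Iteration 1:
  c_1 = (0.820000 + 2.280000)/2 = 1.550000
  f(c_1) = f(1.550000) = 1.173875
  f(a) × f(c) < 0, new interval: [0.820000, 1.550000]
Iteration 2:
  c_2 = (0.820000 + 1.550000)/2 = 1.185000
  f(c_2) = f(1.185000) = -0.520993
  f(a) × f(c) ≥ 0, new interval: [1.185000, 1.550000]
Iteration 3:
  c_3 = (1.185000 + 1.550000)/2 = 1.367500
  f(c_3) = f(1.367500) = 0.189802
  f(a) × f(c) < 0, new interval: [1.185000, 1.367500]
Iteration 4:
  c_4 = (1.185000 + 1.367500)/2 = 1.276250
  f(c_4) = f(1.276250) = -0.197476
  f(a) × f(c) ≥ 0, new interval: [1.276250, 1.367500]
Iteration 5:
  c_5 = (1.276250 + 1.367500)/2 = 1.321875
  f(c_5) = f(1.321875) = -0.012092
  f(a) × f(c) ≥ 0, new interval: [1.321875, 1.367500]
Iteration 6:
  c_6 = (1.321875 + 1.367500)/2 = 1.344687
  f(c_6) = f(1.344687) = 0.086756
  f(a) × f(c) < 0, new interval: [1.321875, 1.344687]
Iteration 7:
  c_7 = (1.321875 + 1.344687)/2 = 1.333281
  f(c_7) = f(1.333281) = 0.036811
  f(a) × f(c) < 0, new interval: [1.321875, 1.333281]

After 7 iteration(s), the approximation is c_7 = 1.333281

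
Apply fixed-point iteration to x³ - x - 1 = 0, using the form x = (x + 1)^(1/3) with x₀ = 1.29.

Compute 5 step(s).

Equation: x³ - x - 1 = 0
Fixed-point form: x = (x + 1)^(1/3)
x₀ = 1.29

x_1 = g(1.290000) = 1.318090
x_2 = g(1.318090) = 1.323458
x_3 = g(1.323458) = 1.324479
x_4 = g(1.324479) = 1.324672
x_5 = g(1.324672) = 1.324709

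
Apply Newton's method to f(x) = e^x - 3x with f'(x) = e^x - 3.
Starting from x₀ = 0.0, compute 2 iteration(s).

f(x) = e^x - 3x
f'(x) = e^x - 3
x₀ = 0.0

Newton-Raphson formula: x_{n+1} = x_n - f(x_n)/f'(x_n)

Iteration 1:
  f(0.000000) = 1.000000
  f'(0.000000) = -2.000000
  x_1 = 0.000000 - 1.000000/(-2.000000) = 0.500000
Iteration 2:
  f(0.500000) = 0.148721
  f'(0.500000) = -1.351279
  x_2 = 0.500000 - 0.148721/(-1.351279) = 0.610060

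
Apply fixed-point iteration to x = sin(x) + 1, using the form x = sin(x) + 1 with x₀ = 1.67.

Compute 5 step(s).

Equation: x = sin(x) + 1
Fixed-point form: x = sin(x) + 1
x₀ = 1.67

x_1 = g(1.670000) = 1.995083
x_2 = g(1.995083) = 1.911332
x_3 = g(1.911332) = 1.942576
x_4 = g(1.942576) = 1.931682
x_5 = g(1.931682) = 1.935584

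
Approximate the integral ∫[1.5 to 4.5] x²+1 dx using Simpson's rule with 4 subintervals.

f(x) = x²+1
a = 1.5, b = 4.5, n = 4
h = (b - a)/n = 0.750000

Simpson's rule: (h/3)[f(x₀) + 4f(x₁) + 2f(x₂) + ... + f(xₙ)]

x_0 = 1.5000, f(x_0) = 3.250000, coefficient = 1
x_1 = 2.2500, f(x_1) = 6.062500, coefficient = 4
x_2 = 3.0000, f(x_2) = 10.000000, coefficient = 2
x_3 = 3.7500, f(x_3) = 15.062500, coefficient = 4
x_4 = 4.5000, f(x_4) = 21.250000, coefficient = 1

I ≈ (0.750000/3) × 129.000000 = 32.250000
Exact value: 32.250000
Error: 0.000000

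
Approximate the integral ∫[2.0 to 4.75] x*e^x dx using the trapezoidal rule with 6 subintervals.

f(x) = x*e^x
a = 2.0, b = 4.75, n = 6
h = (b - a)/n = 0.458333

Trapezoidal rule: (h/2)[f(x₀) + 2f(x₁) + 2f(x₂) + ... + f(xₙ)]

x_0 = 2.0000, f(x_0) = 14.778112, coefficient = 1
x_1 = 2.4583, f(x_1) = 28.726411, coefficient = 2
x_2 = 2.9167, f(x_2) = 53.898793, coefficient = 2
x_3 = 3.3750, f(x_3) = 98.631958, coefficient = 2
x_4 = 3.8333, f(x_4) = 177.162622, coefficient = 2
x_5 = 4.2917, f(x_5) = 313.670109, coefficient = 2
x_6 = 4.7500, f(x_6) = 549.025352, coefficient = 1

I ≈ (0.458333/2) × 1907.983249 = 437.246161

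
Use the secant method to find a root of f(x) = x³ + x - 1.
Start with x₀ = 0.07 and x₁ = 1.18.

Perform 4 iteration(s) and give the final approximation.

f(x) = x³ + x - 1
x₀ = 0.07, x₁ = 1.18

Secant formula: x_{n+1} = x_n - f(x_n)(x_n - x_{n-1})/(f(x_n) - f(x_{n-1}))

Iteration 1:
  f(0.070000) = -0.929657
  f(1.180000) = 1.823032
  x_2 = 1.180000 - 1.823032×(1.180000 - 0.070000)/(1.823032 - (-0.929657))
       = 0.444877
Iteration 2:
  f(1.180000) = 1.823032
  f(0.444877) = -0.467075
  x_3 = 0.444877 - (-0.467075)×(0.444877 - 1.180000)/(-0.467075 - 1.823032)
       = 0.594808
Iteration 3:
  f(0.444877) = -0.467075
  f(0.594808) = -0.194752
  x_4 = 0.594808 - (-0.194752)×(0.594808 - 0.444877)/(-0.194752 - (-0.467075))
       = 0.702030
Iteration 4:
  f(0.594808) = -0.194752
  f(0.702030) = 0.048024
  x_5 = 0.702030 - 0.048024×(0.702030 - 0.594808)/(0.048024 - (-0.194752))
       = 0.680821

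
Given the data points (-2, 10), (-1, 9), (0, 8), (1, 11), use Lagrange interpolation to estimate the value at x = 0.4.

Lagrange interpolation formula:
P(x) = Σ yᵢ × Lᵢ(x)
where Lᵢ(x) = Π_{j≠i} (x - xⱼ)/(xᵢ - xⱼ)

L_0(0.4) = (0.4 - (-1))/(-2 - (-1)) × (0.4 - 0)/(-2 - 0) × (0.4 - 1)/(-2 - 1) = 0.056000
L_1(0.4) = (0.4 - (-2))/(-1 - (-2)) × (0.4 - 0)/(-1 - 0) × (0.4 - 1)/(-1 - 1) = -0.288000
L_2(0.4) = (0.4 - (-2))/(0 - (-2)) × (0.4 - (-1))/(0 - (-1)) × (0.4 - 1)/(0 - 1) = 1.008000
L_3(0.4) = (0.4 - (-2))/(1 - (-2)) × (0.4 - (-1))/(1 - (-1)) × (0.4 - 0)/(1 - 0) = 0.224000

P(0.4) = 10×L_0(0.4) + 9×L_1(0.4) + 8×L_2(0.4) + 11×L_3(0.4)
P(0.4) = 8.496000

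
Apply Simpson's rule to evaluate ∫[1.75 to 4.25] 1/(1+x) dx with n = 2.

f(x) = 1/(1+x)
a = 1.75, b = 4.25, n = 2
h = (b - a)/n = 1.250000

Simpson's rule: (h/3)[f(x₀) + 4f(x₁) + 2f(x₂) + ... + f(xₙ)]

x_0 = 1.7500, f(x_0) = 0.363636, coefficient = 1
x_1 = 3.0000, f(x_1) = 0.250000, coefficient = 4
x_2 = 4.2500, f(x_2) = 0.190476, coefficient = 1

I ≈ (1.250000/3) × 1.554113 = 0.647547
Exact value: 0.646627
Error: 0.000920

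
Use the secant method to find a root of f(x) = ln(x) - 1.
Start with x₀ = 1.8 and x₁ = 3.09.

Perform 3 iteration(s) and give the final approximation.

f(x) = ln(x) - 1
x₀ = 1.8, x₁ = 3.09

Secant formula: x_{n+1} = x_n - f(x_n)(x_n - x_{n-1})/(f(x_n) - f(x_{n-1}))

Iteration 1:
  f(1.800000) = -0.412213
  f(3.090000) = 0.128171
  x_2 = 3.090000 - 0.128171×(3.090000 - 1.800000)/(0.128171 - (-0.412213))
       = 2.784031
Iteration 2:
  f(3.090000) = 0.128171
  f(2.784031) = 0.023900
  x_3 = 2.784031 - 0.023900×(2.784031 - 3.090000)/(0.023900 - 0.128171)
       = 2.713900
Iteration 3:
  f(2.784031) = 0.023900
  f(2.713900) = -0.001613
  x_4 = 2.713900 - (-0.001613)×(2.713900 - 2.784031)/(-0.001613 - 0.023900)
       = 2.718335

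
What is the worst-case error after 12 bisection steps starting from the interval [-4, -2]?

Bisection error bound: |error| ≤ (b-a)/2^n
|error| ≤ (-2 - (-4))/2^12 = 2/2^12
|error| ≤ 0.0004882812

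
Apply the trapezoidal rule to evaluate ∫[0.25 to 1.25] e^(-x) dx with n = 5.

f(x) = e^(-x)
a = 0.25, b = 1.25, n = 5
h = (b - a)/n = 0.200000

Trapezoidal rule: (h/2)[f(x₀) + 2f(x₁) + 2f(x₂) + ... + f(xₙ)]

x_0 = 0.2500, f(x_0) = 0.778801, coefficient = 1
x_1 = 0.4500, f(x_1) = 0.637628, coefficient = 2
x_2 = 0.6500, f(x_2) = 0.522046, coefficient = 2
x_3 = 0.8500, f(x_3) = 0.427415, coefficient = 2
x_4 = 1.0500, f(x_4) = 0.349938, coefficient = 2
x_5 = 1.2500, f(x_5) = 0.286505, coefficient = 1

I ≈ (0.200000/2) × 4.939359 = 0.493936
Exact value: 0.492296
Error: 0.001640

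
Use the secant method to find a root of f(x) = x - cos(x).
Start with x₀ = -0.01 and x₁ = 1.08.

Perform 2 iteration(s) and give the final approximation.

f(x) = x - cos(x)
x₀ = -0.01, x₁ = 1.08

Secant formula: x_{n+1} = x_n - f(x_n)(x_n - x_{n-1})/(f(x_n) - f(x_{n-1}))

Iteration 1:
  f(-0.010000) = -1.009950
  f(1.080000) = 0.608672
  x_2 = 1.080000 - 0.608672×(1.080000 - (-0.010000))/(0.608672 - (-1.009950))
       = 0.670113
Iteration 2:
  f(1.080000) = 0.608672
  f(0.670113) = -0.113639
  x_3 = 0.670113 - (-0.113639)×(0.670113 - 1.080000)/(-0.113639 - 0.608672)
       = 0.734599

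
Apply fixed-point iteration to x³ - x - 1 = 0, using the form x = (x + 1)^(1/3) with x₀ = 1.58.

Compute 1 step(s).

Equation: x³ - x - 1 = 0
Fixed-point form: x = (x + 1)^(1/3)
x₀ = 1.58

x_1 = g(1.580000) = 1.371534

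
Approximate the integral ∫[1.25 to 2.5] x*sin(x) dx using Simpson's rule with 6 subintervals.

f(x) = x*sin(x)
a = 1.25, b = 2.5, n = 6
h = (b - a)/n = 0.208333

Simpson's rule: (h/3)[f(x₀) + 4f(x₁) + 2f(x₂) + ... + f(xₙ)]

x_0 = 1.2500, f(x_0) = 1.186231, coefficient = 1
x_1 = 1.4583, f(x_1) = 1.449121, coefficient = 4
x_2 = 1.6667, f(x_2) = 1.659013, coefficient = 2
x_3 = 1.8750, f(x_3) = 1.788911, coefficient = 4
x_4 = 2.0833, f(x_4) = 1.815632, coefficient = 2
x_5 = 2.2917, f(x_5) = 1.721572, coefficient = 4
x_6 = 2.5000, f(x_6) = 1.496180, coefficient = 1

I ≈ (0.208333/3) × 29.470116 = 2.046536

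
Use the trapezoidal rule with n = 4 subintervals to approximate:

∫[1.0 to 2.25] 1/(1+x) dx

f(x) = 1/(1+x)
a = 1.0, b = 2.25, n = 4
h = (b - a)/n = 0.312500

Trapezoidal rule: (h/2)[f(x₀) + 2f(x₁) + 2f(x₂) + ... + f(xₙ)]

x_0 = 1.0000, f(x_0) = 0.500000, coefficient = 1
x_1 = 1.3125, f(x_1) = 0.432432, coefficient = 2
x_2 = 1.6250, f(x_2) = 0.380952, coefficient = 2
x_3 = 1.9375, f(x_3) = 0.340426, coefficient = 2
x_4 = 2.2500, f(x_4) = 0.307692, coefficient = 1

I ≈ (0.312500/2) × 3.115313 = 0.486768
Exact value: 0.485508
Error: 0.001260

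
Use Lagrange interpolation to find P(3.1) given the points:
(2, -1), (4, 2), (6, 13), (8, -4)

Lagrange interpolation formula:
P(x) = Σ yᵢ × Lᵢ(x)
where Lᵢ(x) = Π_{j≠i} (x - xⱼ)/(xᵢ - xⱼ)

L_0(3.1) = (3.1 - 4)/(2 - 4) × (3.1 - 6)/(2 - 6) × (3.1 - 8)/(2 - 8) = 0.266437
L_1(3.1) = (3.1 - 2)/(4 - 2) × (3.1 - 6)/(4 - 6) × (3.1 - 8)/(4 - 8) = 0.976938
L_2(3.1) = (3.1 - 2)/(6 - 2) × (3.1 - 4)/(6 - 4) × (3.1 - 8)/(6 - 8) = -0.303187
L_3(3.1) = (3.1 - 2)/(8 - 2) × (3.1 - 4)/(8 - 4) × (3.1 - 6)/(8 - 6) = 0.059812

P(3.1) = (-1)×L_0(3.1) + 2×L_1(3.1) + 13×L_2(3.1) + (-4)×L_3(3.1)
P(3.1) = -2.493250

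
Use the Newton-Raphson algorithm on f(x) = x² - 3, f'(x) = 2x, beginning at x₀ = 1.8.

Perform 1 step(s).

f(x) = x² - 3
f'(x) = 2x
x₀ = 1.8

Newton-Raphson formula: x_{n+1} = x_n - f(x_n)/f'(x_n)

Iteration 1:
  f(1.800000) = 0.240000
  f'(1.800000) = 3.600000
  x_1 = 1.800000 - 0.240000/3.600000 = 1.733333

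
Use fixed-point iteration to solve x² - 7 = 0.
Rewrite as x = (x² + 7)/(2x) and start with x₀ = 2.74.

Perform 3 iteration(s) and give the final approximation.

Equation: x² - 7 = 0
Fixed-point form: x = (x² + 7)/(2x)
x₀ = 2.74

x_1 = g(2.740000) = 2.647372
x_2 = g(2.647372) = 2.645752
x_3 = g(2.645752) = 2.645751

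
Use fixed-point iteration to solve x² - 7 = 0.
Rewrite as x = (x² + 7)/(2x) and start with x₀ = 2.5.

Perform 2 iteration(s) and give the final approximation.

Equation: x² - 7 = 0
Fixed-point form: x = (x² + 7)/(2x)
x₀ = 2.5

x_1 = g(2.500000) = 2.650000
x_2 = g(2.650000) = 2.645755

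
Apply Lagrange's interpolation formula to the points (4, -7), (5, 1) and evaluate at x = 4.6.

Lagrange interpolation formula:
P(x) = Σ yᵢ × Lᵢ(x)
where Lᵢ(x) = Π_{j≠i} (x - xⱼ)/(xᵢ - xⱼ)

L_0(4.6) = (4.6 - 5)/(4 - 5) = 0.400000
L_1(4.6) = (4.6 - 4)/(5 - 4) = 0.600000

P(4.6) = (-7)×L_0(4.6) + 1×L_1(4.6)
P(4.6) = -2.200000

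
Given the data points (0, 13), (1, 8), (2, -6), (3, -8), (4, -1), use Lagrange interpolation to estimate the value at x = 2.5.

Lagrange interpolation formula:
P(x) = Σ yᵢ × Lᵢ(x)
where Lᵢ(x) = Π_{j≠i} (x - xⱼ)/(xᵢ - xⱼ)

L_0(2.5) = (2.5 - 1)/(0 - 1) × (2.5 - 2)/(0 - 2) × (2.5 - 3)/(0 - 3) × (2.5 - 4)/(0 - 4) = 0.023438
L_1(2.5) = (2.5 - 0)/(1 - 0) × (2.5 - 2)/(1 - 2) × (2.5 - 3)/(1 - 3) × (2.5 - 4)/(1 - 4) = -0.156250
L_2(2.5) = (2.5 - 0)/(2 - 0) × (2.5 - 1)/(2 - 1) × (2.5 - 3)/(2 - 3) × (2.5 - 4)/(2 - 4) = 0.703125
L_3(2.5) = (2.5 - 0)/(3 - 0) × (2.5 - 1)/(3 - 1) × (2.5 - 2)/(3 - 2) × (2.5 - 4)/(3 - 4) = 0.468750
L_4(2.5) = (2.5 - 0)/(4 - 0) × (2.5 - 1)/(4 - 1) × (2.5 - 2)/(4 - 2) × (2.5 - 3)/(4 - 3) = -0.039062

P(2.5) = 13×L_0(2.5) + 8×L_1(2.5) + (-6)×L_2(2.5) + (-8)×L_3(2.5) + (-1)×L_4(2.5)
P(2.5) = -8.875000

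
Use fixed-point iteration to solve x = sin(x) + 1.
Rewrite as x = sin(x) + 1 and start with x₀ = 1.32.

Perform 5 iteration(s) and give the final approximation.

Equation: x = sin(x) + 1
Fixed-point form: x = sin(x) + 1
x₀ = 1.32

x_1 = g(1.320000) = 1.968715
x_2 = g(1.968715) = 1.921869
x_3 = g(1.921869) = 1.939004
x_4 = g(1.939004) = 1.932974
x_5 = g(1.932974) = 1.935127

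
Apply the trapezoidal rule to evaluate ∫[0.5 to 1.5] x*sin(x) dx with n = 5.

f(x) = x*sin(x)
a = 0.5, b = 1.5, n = 5
h = (b - a)/n = 0.200000

Trapezoidal rule: (h/2)[f(x₀) + 2f(x₁) + 2f(x₂) + ... + f(xₙ)]

x_0 = 0.5000, f(x_0) = 0.239713, coefficient = 1
x_1 = 0.7000, f(x_1) = 0.450952, coefficient = 2
x_2 = 0.9000, f(x_2) = 0.704994, coefficient = 2
x_3 = 1.1000, f(x_3) = 0.980328, coefficient = 2
x_4 = 1.3000, f(x_4) = 1.252626, coefficient = 2
x_5 = 1.5000, f(x_5) = 1.496242, coefficient = 1

I ≈ (0.200000/2) × 8.513756 = 0.851376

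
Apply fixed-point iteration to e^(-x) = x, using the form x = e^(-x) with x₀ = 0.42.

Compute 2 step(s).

Equation: e^(-x) = x
Fixed-point form: x = e^(-x)
x₀ = 0.42

x_1 = g(0.420000) = 0.657047
x_2 = g(0.657047) = 0.518380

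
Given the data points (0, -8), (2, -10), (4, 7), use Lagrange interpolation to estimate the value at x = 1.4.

Lagrange interpolation formula:
P(x) = Σ yᵢ × Lᵢ(x)
where Lᵢ(x) = Π_{j≠i} (x - xⱼ)/(xᵢ - xⱼ)

L_0(1.4) = (1.4 - 2)/(0 - 2) × (1.4 - 4)/(0 - 4) = 0.195000
L_1(1.4) = (1.4 - 0)/(2 - 0) × (1.4 - 4)/(2 - 4) = 0.910000
L_2(1.4) = (1.4 - 0)/(4 - 0) × (1.4 - 2)/(4 - 2) = -0.105000

P(1.4) = (-8)×L_0(1.4) + (-10)×L_1(1.4) + 7×L_2(1.4)
P(1.4) = -11.395000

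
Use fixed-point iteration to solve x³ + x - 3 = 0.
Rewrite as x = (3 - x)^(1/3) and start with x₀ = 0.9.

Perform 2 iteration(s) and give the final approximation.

Equation: x³ + x - 3 = 0
Fixed-point form: x = (3 - x)^(1/3)
x₀ = 0.9

x_1 = g(0.900000) = 1.280579
x_2 = g(1.280579) = 1.198011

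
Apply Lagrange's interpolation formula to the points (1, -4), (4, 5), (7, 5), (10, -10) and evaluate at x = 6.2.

Lagrange interpolation formula:
P(x) = Σ yᵢ × Lᵢ(x)
where Lᵢ(x) = Π_{j≠i} (x - xⱼ)/(xᵢ - xⱼ)

L_0(6.2) = (6.2 - 4)/(1 - 4) × (6.2 - 7)/(1 - 7) × (6.2 - 10)/(1 - 10) = -0.041284
L_1(6.2) = (6.2 - 1)/(4 - 1) × (6.2 - 7)/(4 - 7) × (6.2 - 10)/(4 - 10) = 0.292741
L_2(6.2) = (6.2 - 1)/(7 - 1) × (6.2 - 4)/(7 - 4) × (6.2 - 10)/(7 - 10) = 0.805037
L_3(6.2) = (6.2 - 1)/(10 - 1) × (6.2 - 4)/(10 - 4) × (6.2 - 7)/(10 - 7) = -0.056494

P(6.2) = (-4)×L_0(6.2) + 5×L_1(6.2) + 5×L_2(6.2) + (-10)×L_3(6.2)
P(6.2) = 6.218963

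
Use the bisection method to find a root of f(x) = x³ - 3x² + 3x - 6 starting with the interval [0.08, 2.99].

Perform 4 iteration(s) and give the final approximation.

f(x) = x³ - 3x² + 3x - 6
Initial interval: [0.08, 2.99]

Iteration 1:
  c_1 = (0.080000 + 2.990000)/2 = 1.535000
  f(c_1) = f(1.535000) = -4.846870
  f(a) × f(c) ≥ 0, new interval: [1.535000, 2.990000]
Iteration 2:
  c_2 = (1.535000 + 2.990000)/2 = 2.262500
  f(c_2) = f(2.262500) = -2.987693
  f(a) × f(c) ≥ 0, new interval: [2.262500, 2.990000]
Iteration 3:
  c_3 = (2.262500 + 2.990000)/2 = 2.626250
  f(c_3) = f(2.626250) = -0.699074
  f(a) × f(c) ≥ 0, new interval: [2.626250, 2.990000]
Iteration 4:
  c_4 = (2.626250 + 2.990000)/2 = 2.808125
  f(c_4) = f(2.808125) = 0.911332
  f(a) × f(c) < 0, new interval: [2.626250, 2.808125]

After 4 iteration(s), the approximation is c_4 = 2.808125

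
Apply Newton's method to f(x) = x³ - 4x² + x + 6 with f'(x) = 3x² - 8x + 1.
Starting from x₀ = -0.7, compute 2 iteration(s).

f(x) = x³ - 4x² + x + 6
f'(x) = 3x² - 8x + 1
x₀ = -0.7

Newton-Raphson formula: x_{n+1} = x_n - f(x_n)/f'(x_n)

Iteration 1:
  f(-0.700000) = 2.997000
  f'(-0.700000) = 8.070000
  x_1 = -0.700000 - 2.997000/8.070000 = -1.071375
Iteration 2:
  f(-1.071375) = -0.892530
  f'(-1.071375) = 13.014540
  x_2 = -1.071375 - (-0.892530)/13.014540 = -1.002796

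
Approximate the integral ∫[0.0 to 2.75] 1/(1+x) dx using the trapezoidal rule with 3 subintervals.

f(x) = 1/(1+x)
a = 0.0, b = 2.75, n = 3
h = (b - a)/n = 0.916667

Trapezoidal rule: (h/2)[f(x₀) + 2f(x₁) + 2f(x₂) + ... + f(xₙ)]

x_0 = 0.0000, f(x_0) = 1.000000, coefficient = 1
x_1 = 0.9167, f(x_1) = 0.521739, coefficient = 2
x_2 = 1.8333, f(x_2) = 0.352941, coefficient = 2
x_3 = 2.7500, f(x_3) = 0.266667, coefficient = 1

I ≈ (0.916667/2) × 3.016027 = 1.382346
Exact value: 1.321756
Error: 0.060590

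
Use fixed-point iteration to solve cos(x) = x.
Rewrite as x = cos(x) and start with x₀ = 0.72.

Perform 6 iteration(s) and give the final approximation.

Equation: cos(x) = x
Fixed-point form: x = cos(x)
x₀ = 0.72

x_1 = g(0.720000) = 0.751806
x_2 = g(0.751806) = 0.730457
x_3 = g(0.730457) = 0.744870
x_4 = g(0.744870) = 0.735176
x_5 = g(0.735176) = 0.741713
x_6 = g(0.741713) = 0.737313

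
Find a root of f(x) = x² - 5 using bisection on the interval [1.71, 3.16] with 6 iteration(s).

f(x) = x² - 5
Initial interval: [1.71, 3.16]

Iteration 1:
  c_1 = (1.710000 + 3.160000)/2 = 2.435000
  f(c_1) = f(2.435000) = 0.929225
  f(a) × f(c) < 0, new interval: [1.710000, 2.435000]
Iteration 2:
  c_2 = (1.710000 + 2.435000)/2 = 2.072500
  f(c_2) = f(2.072500) = -0.704744
  f(a) × f(c) ≥ 0, new interval: [2.072500, 2.435000]
Iteration 3:
  c_3 = (2.072500 + 2.435000)/2 = 2.253750
  f(c_3) = f(2.253750) = 0.079389
  f(a) × f(c) < 0, new interval: [2.072500, 2.253750]
Iteration 4:
  c_4 = (2.072500 + 2.253750)/2 = 2.163125
  f(c_4) = f(2.163125) = -0.320890
  f(a) × f(c) ≥ 0, new interval: [2.163125, 2.253750]
Iteration 5:
  c_5 = (2.163125 + 2.253750)/2 = 2.208438
  f(c_5) = f(2.208438) = -0.122804
  f(a) × f(c) ≥ 0, new interval: [2.208438, 2.253750]
Iteration 6:
  c_6 = (2.208438 + 2.253750)/2 = 2.231094
  f(c_6) = f(2.231094) = -0.022221
  f(a) × f(c) ≥ 0, new interval: [2.231094, 2.253750]

After 6 iteration(s), the approximation is c_6 = 2.231094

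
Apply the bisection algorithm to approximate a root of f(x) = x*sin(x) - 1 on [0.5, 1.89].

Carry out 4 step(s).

f(x) = x*sin(x) - 1
Initial interval: [0.5, 1.89]

Iteration 1:
  c_1 = (0.500000 + 1.890000)/2 = 1.195000
  f(c_1) = f(1.195000) = 0.111608
  f(a) × f(c) < 0, new interval: [0.500000, 1.195000]
Iteration 2:
  c_2 = (0.500000 + 1.195000)/2 = 0.847500
  f(c_2) = f(0.847500) = -0.364690
  f(a) × f(c) ≥ 0, new interval: [0.847500, 1.195000]
Iteration 3:
  c_3 = (0.847500 + 1.195000)/2 = 1.021250
  f(c_3) = f(1.021250) = -0.129117
  f(a) × f(c) ≥ 0, new interval: [1.021250, 1.195000]
Iteration 4:
  c_4 = (1.021250 + 1.195000)/2 = 1.108125
  f(c_4) = f(1.108125) = -0.008380
  f(a) × f(c) ≥ 0, new interval: [1.108125, 1.195000]

After 4 iteration(s), the approximation is c_4 = 1.108125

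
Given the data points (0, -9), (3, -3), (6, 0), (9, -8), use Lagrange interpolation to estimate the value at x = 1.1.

Lagrange interpolation formula:
P(x) = Σ yᵢ × Lᵢ(x)
where Lᵢ(x) = Π_{j≠i} (x - xⱼ)/(xᵢ - xⱼ)

L_0(1.1) = (1.1 - 3)/(0 - 3) × (1.1 - 6)/(0 - 6) × (1.1 - 9)/(0 - 9) = 0.454006
L_1(1.1) = (1.1 - 0)/(3 - 0) × (1.1 - 6)/(3 - 6) × (1.1 - 9)/(3 - 9) = 0.788537
L_2(1.1) = (1.1 - 0)/(6 - 0) × (1.1 - 3)/(6 - 3) × (1.1 - 9)/(6 - 9) = -0.305759
L_3(1.1) = (1.1 - 0)/(9 - 0) × (1.1 - 3)/(9 - 3) × (1.1 - 6)/(9 - 6) = 0.063216

P(1.1) = (-9)×L_0(1.1) + (-3)×L_1(1.1) + 0×L_2(1.1) + (-8)×L_3(1.1)
P(1.1) = -6.957395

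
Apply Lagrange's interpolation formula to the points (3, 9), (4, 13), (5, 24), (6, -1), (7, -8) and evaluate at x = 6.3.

Lagrange interpolation formula:
P(x) = Σ yᵢ × Lᵢ(x)
where Lᵢ(x) = Π_{j≠i} (x - xⱼ)/(xᵢ - xⱼ)

L_0(6.3) = (6.3 - 4)/(3 - 4) × (6.3 - 5)/(3 - 5) × (6.3 - 6)/(3 - 6) × (6.3 - 7)/(3 - 7) = -0.026162
L_1(6.3) = (6.3 - 3)/(4 - 3) × (6.3 - 5)/(4 - 5) × (6.3 - 6)/(4 - 6) × (6.3 - 7)/(4 - 7) = 0.150150
L_2(6.3) = (6.3 - 3)/(5 - 3) × (6.3 - 4)/(5 - 4) × (6.3 - 6)/(5 - 6) × (6.3 - 7)/(5 - 7) = -0.398475
L_3(6.3) = (6.3 - 3)/(6 - 3) × (6.3 - 4)/(6 - 4) × (6.3 - 5)/(6 - 5) × (6.3 - 7)/(6 - 7) = 1.151150
L_4(6.3) = (6.3 - 3)/(7 - 3) × (6.3 - 4)/(7 - 4) × (6.3 - 5)/(7 - 5) × (6.3 - 6)/(7 - 6) = 0.123337

P(6.3) = 9×L_0(6.3) + 13×L_1(6.3) + 24×L_2(6.3) + (-1)×L_3(6.3) + (-8)×L_4(6.3)
P(6.3) = -9.984762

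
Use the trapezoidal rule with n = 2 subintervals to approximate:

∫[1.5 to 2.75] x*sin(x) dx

f(x) = x*sin(x)
a = 1.5, b = 2.75, n = 2
h = (b - a)/n = 0.625000

Trapezoidal rule: (h/2)[f(x₀) + 2f(x₁) + 2f(x₂) + ... + f(xₙ)]

x_0 = 1.5000, f(x_0) = 1.496242, coefficient = 1
x_1 = 2.1250, f(x_1) = 1.806930, coefficient = 2
x_2 = 2.7500, f(x_2) = 1.049568, coefficient = 1

I ≈ (0.625000/2) × 6.159669 = 1.924897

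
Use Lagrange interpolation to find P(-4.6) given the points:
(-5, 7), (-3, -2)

Lagrange interpolation formula:
P(x) = Σ yᵢ × Lᵢ(x)
where Lᵢ(x) = Π_{j≠i} (x - xⱼ)/(xᵢ - xⱼ)

L_0(-4.6) = (-4.6 - (-3))/(-5 - (-3)) = 0.800000
L_1(-4.6) = (-4.6 - (-5))/(-3 - (-5)) = 0.200000

P(-4.6) = 7×L_0(-4.6) + (-2)×L_1(-4.6)
P(-4.6) = 5.200000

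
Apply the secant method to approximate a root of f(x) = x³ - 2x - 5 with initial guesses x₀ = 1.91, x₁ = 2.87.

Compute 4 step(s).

f(x) = x³ - 2x - 5
x₀ = 1.91, x₁ = 2.87

Secant formula: x_{n+1} = x_n - f(x_n)(x_n - x_{n-1})/(f(x_n) - f(x_{n-1}))

Iteration 1:
  f(1.910000) = -1.852129
  f(2.870000) = 12.899903
  x_2 = 2.870000 - 12.899903×(2.870000 - 1.910000)/(12.899903 - (-1.852129))
       = 2.030529
Iteration 2:
  f(2.870000) = 12.899903
  f(2.030529) = -0.689092
  x_3 = 2.030529 - (-0.689092)×(2.030529 - 2.870000)/(-0.689092 - 12.899903)
       = 2.073098
Iteration 3:
  f(2.030529) = -0.689092
  f(2.073098) = -0.236570
  x_4 = 2.073098 - (-0.236570)×(2.073098 - 2.030529)/(-0.236570 - (-0.689092))
       = 2.095352
Iteration 4:
  f(2.073098) = -0.236570
  f(2.095352) = 0.008943
  x_5 = 2.095352 - 0.008943×(2.095352 - 2.073098)/(0.008943 - (-0.236570))
       = 2.094542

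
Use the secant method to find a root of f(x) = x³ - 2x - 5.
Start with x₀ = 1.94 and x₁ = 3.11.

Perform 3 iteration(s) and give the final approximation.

f(x) = x³ - 2x - 5
x₀ = 1.94, x₁ = 3.11

Secant formula: x_{n+1} = x_n - f(x_n)(x_n - x_{n-1})/(f(x_n) - f(x_{n-1}))

Iteration 1:
  f(1.940000) = -1.578616
  f(3.110000) = 18.860231
  x_2 = 3.110000 - 18.860231×(3.110000 - 1.940000)/(18.860231 - (-1.578616))
       = 2.030366
Iteration 2:
  f(3.110000) = 18.860231
  f(2.030366) = -0.690777
  x_3 = 2.030366 - (-0.690777)×(2.030366 - 3.110000)/(-0.690777 - 18.860231)
       = 2.068512
Iteration 3:
  f(2.030366) = -0.690777
  f(2.068512) = -0.286396
  x_4 = 2.068512 - (-0.286396)×(2.068512 - 2.030366)/(-0.286396 - (-0.690777))
       = 2.095528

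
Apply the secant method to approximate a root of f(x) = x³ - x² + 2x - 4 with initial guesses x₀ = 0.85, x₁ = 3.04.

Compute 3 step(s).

f(x) = x³ - x² + 2x - 4
x₀ = 0.85, x₁ = 3.04

Secant formula: x_{n+1} = x_n - f(x_n)(x_n - x_{n-1})/(f(x_n) - f(x_{n-1}))

Iteration 1:
  f(0.850000) = -2.408375
  f(3.040000) = 20.932864
  x_2 = 3.040000 - 20.932864×(3.040000 - 0.850000)/(20.932864 - (-2.408375))
       = 1.075967
Iteration 2:
  f(3.040000) = 20.932864
  f(1.075967) = -1.760120
  x_3 = 1.075967 - (-1.760120)×(1.075967 - 3.040000)/(-1.760120 - 20.932864)
       = 1.228302
Iteration 3:
  f(1.075967) = -1.760120
  f(1.228302) = -1.198953
  x_4 = 1.228302 - (-1.198953)×(1.228302 - 1.075967)/(-1.198953 - (-1.760120))
       = 1.553770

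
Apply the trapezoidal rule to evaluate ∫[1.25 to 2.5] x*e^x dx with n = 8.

f(x) = x*e^x
a = 1.25, b = 2.5, n = 8
h = (b - a)/n = 0.156250

Trapezoidal rule: (h/2)[f(x₀) + 2f(x₁) + 2f(x₂) + ... + f(xₙ)]

x_0 = 1.2500, f(x_0) = 4.362929, coefficient = 1
x_1 = 1.4062, f(x_1) = 5.738378, coefficient = 2
x_2 = 1.5625, f(x_2) = 7.454271, coefficient = 2
x_3 = 1.7188, f(x_3) = 9.586418, coefficient = 2
x_4 = 1.8750, f(x_4) = 12.226536, coefficient = 2
x_5 = 2.0312, f(x_5) = 15.485458, coefficient = 2
x_6 = 2.1875, f(x_6) = 19.496975, coefficient = 2
x_7 = 2.3438, f(x_7) = 24.422436, coefficient = 2
x_8 = 2.5000, f(x_8) = 30.456235, coefficient = 1

I ≈ (0.156250/2) × 223.640105 = 17.471883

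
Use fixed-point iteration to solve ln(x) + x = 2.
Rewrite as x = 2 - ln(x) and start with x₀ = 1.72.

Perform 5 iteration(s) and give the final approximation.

Equation: ln(x) + x = 2
Fixed-point form: x = 2 - ln(x)
x₀ = 1.72

x_1 = g(1.720000) = 1.457676
x_2 = g(1.457676) = 1.623157
x_3 = g(1.623157) = 1.515627
x_4 = g(1.515627) = 1.584171
x_5 = g(1.584171) = 1.539939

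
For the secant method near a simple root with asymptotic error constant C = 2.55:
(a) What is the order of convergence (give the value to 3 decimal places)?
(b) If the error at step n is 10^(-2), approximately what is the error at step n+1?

(a) Secant method has superlinear convergence with order φ = (1+√5)/2 ≈ 1.618.
    This means |e_{n+1}| ≈ C|e_n|^1.618.

(b) With |e_n| = 10^(-2) and C = 2.55:
    |e_{n+1}| ≈ 2.55 × (10^(-2))^1.618 = 2.55 × 10^(-3.24)

(a) ≈ 1.618 (golden ratio); (b) |e_{n+1}| ≈ 1.481e-03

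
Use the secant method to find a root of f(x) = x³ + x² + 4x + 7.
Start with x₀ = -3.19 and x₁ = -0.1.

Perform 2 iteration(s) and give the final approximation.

f(x) = x³ + x² + 4x + 7
x₀ = -3.19, x₁ = -0.1

Secant formula: x_{n+1} = x_n - f(x_n)(x_n - x_{n-1})/(f(x_n) - f(x_{n-1}))

Iteration 1:
  f(-3.190000) = -28.045659
  f(-0.100000) = 6.609000
  x_2 = -0.100000 - 6.609000×(-0.100000 - (-3.190000))/(6.609000 - (-28.045659))
       = -0.689295
Iteration 2:
  f(-0.100000) = 6.609000
  f(-0.689295) = 4.390445
  x_3 = -0.689295 - 4.390445×(-0.689295 - (-0.100000))/(4.390445 - 6.609000)
       = -1.855489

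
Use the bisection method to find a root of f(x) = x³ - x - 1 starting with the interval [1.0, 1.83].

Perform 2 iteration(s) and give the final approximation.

f(x) = x³ - x - 1
Initial interval: [1.0, 1.83]

Iteration 1:
  c_1 = (1.000000 + 1.830000)/2 = 1.415000
  f(c_1) = f(1.415000) = 0.418148
  f(a) × f(c) < 0, new interval: [1.000000, 1.415000]
Iteration 2:
  c_2 = (1.000000 + 1.415000)/2 = 1.207500
  f(c_2) = f(1.207500) = -0.446897
  f(a) × f(c) ≥ 0, new interval: [1.207500, 1.415000]

After 2 iteration(s), the approximation is c_2 = 1.207500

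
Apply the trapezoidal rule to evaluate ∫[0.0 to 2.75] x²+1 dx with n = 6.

f(x) = x²+1
a = 0.0, b = 2.75, n = 6
h = (b - a)/n = 0.458333

Trapezoidal rule: (h/2)[f(x₀) + 2f(x₁) + 2f(x₂) + ... + f(xₙ)]

x_0 = 0.0000, f(x_0) = 1.000000, coefficient = 1
x_1 = 0.4583, f(x_1) = 1.210069, coefficient = 2
x_2 = 0.9167, f(x_2) = 1.840278, coefficient = 2
x_3 = 1.3750, f(x_3) = 2.890625, coefficient = 2
x_4 = 1.8333, f(x_4) = 4.361111, coefficient = 2
x_5 = 2.2917, f(x_5) = 6.251736, coefficient = 2
x_6 = 2.7500, f(x_6) = 8.562500, coefficient = 1

I ≈ (0.458333/2) × 42.670139 = 9.778573
Exact value: 9.682292
Error: 0.096282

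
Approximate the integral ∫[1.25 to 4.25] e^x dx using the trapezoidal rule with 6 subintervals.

f(x) = e^x
a = 1.25, b = 4.25, n = 6
h = (b - a)/n = 0.500000

Trapezoidal rule: (h/2)[f(x₀) + 2f(x₁) + 2f(x₂) + ... + f(xₙ)]

x_0 = 1.2500, f(x_0) = 3.490343, coefficient = 1
x_1 = 1.7500, f(x_1) = 5.754603, coefficient = 2
x_2 = 2.2500, f(x_2) = 9.487736, coefficient = 2
x_3 = 2.7500, f(x_3) = 15.642632, coefficient = 2
x_4 = 3.2500, f(x_4) = 25.790340, coefficient = 2
x_5 = 3.7500, f(x_5) = 42.521082, coefficient = 2
x_6 = 4.2500, f(x_6) = 70.105412, coefficient = 1

I ≈ (0.500000/2) × 271.988540 = 67.997135
Exact value: 66.615069
Error: 1.382066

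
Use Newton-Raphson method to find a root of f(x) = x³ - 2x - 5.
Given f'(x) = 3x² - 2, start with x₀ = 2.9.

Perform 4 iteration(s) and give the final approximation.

f(x) = x³ - 2x - 5
f'(x) = 3x² - 2
x₀ = 2.9

Newton-Raphson formula: x_{n+1} = x_n - f(x_n)/f'(x_n)

Iteration 1:
  f(2.900000) = 13.589000
  f'(2.900000) = 23.230000
  x_1 = 2.900000 - 13.589000/23.230000 = 2.315024
Iteration 2:
  f(2.315024) = 2.776939
  f'(2.315024) = 14.078004
  x_2 = 2.315024 - 2.776939/14.078004 = 2.117770
Iteration 3:
  f(2.117770) = 0.262551
  f'(2.117770) = 11.454848
  x_3 = 2.117770 - 0.262551/11.454848 = 2.094849
Iteration 4:
  f(2.094849) = 0.003326
  f'(2.094849) = 11.165182
  x_4 = 2.094849 - 0.003326/11.165182 = 2.094552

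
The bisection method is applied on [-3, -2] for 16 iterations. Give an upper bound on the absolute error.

Bisection error bound: |error| ≤ (b-a)/2^n
|error| ≤ (-2 - (-3))/2^16 = 1/2^16
|error| ≤ 0.0000152588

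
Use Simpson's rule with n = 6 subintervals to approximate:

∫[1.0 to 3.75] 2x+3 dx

f(x) = 2x+3
a = 1.0, b = 3.75, n = 6
h = (b - a)/n = 0.458333

Simpson's rule: (h/3)[f(x₀) + 4f(x₁) + 2f(x₂) + ... + f(xₙ)]

x_0 = 1.0000, f(x_0) = 5.000000, coefficient = 1
x_1 = 1.4583, f(x_1) = 5.916667, coefficient = 4
x_2 = 1.9167, f(x_2) = 6.833333, coefficient = 2
x_3 = 2.3750, f(x_3) = 7.750000, coefficient = 4
x_4 = 2.8333, f(x_4) = 8.666667, coefficient = 2
x_5 = 3.2917, f(x_5) = 9.583333, coefficient = 4
x_6 = 3.7500, f(x_6) = 10.500000, coefficient = 1

I ≈ (0.458333/3) × 139.500000 = 21.312500
Exact value: 21.312500
Error: 0.000000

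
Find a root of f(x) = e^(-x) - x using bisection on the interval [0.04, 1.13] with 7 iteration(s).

f(x) = e^(-x) - x
Initial interval: [0.04, 1.13]

Iteration 1:
  c_1 = (0.040000 + 1.130000)/2 = 0.585000
  f(c_1) = f(0.585000) = -0.027894
  f(a) × f(c) < 0, new interval: [0.040000, 0.585000]
Iteration 2:
  c_2 = (0.040000 + 0.585000)/2 = 0.312500
  f(c_2) = f(0.312500) = 0.419116
  f(a) × f(c) ≥ 0, new interval: [0.312500, 0.585000]
Iteration 3:
  c_3 = (0.312500 + 0.585000)/2 = 0.448750
  f(c_3) = f(0.448750) = 0.189676
  f(a) × f(c) ≥ 0, new interval: [0.448750, 0.585000]
Iteration 4:
  c_4 = (0.448750 + 0.585000)/2 = 0.516875
  f(c_4) = f(0.516875) = 0.079506
  f(a) × f(c) ≥ 0, new interval: [0.516875, 0.585000]
Iteration 5:
  c_5 = (0.516875 + 0.585000)/2 = 0.550937
  f(c_5) = f(0.550937) = 0.025472
  f(a) × f(c) ≥ 0, new interval: [0.550937, 0.585000]
Iteration 6:
  c_6 = (0.550937 + 0.585000)/2 = 0.567969
  f(c_6) = f(0.567969) = -0.001293
  f(a) × f(c) < 0, new interval: [0.550937, 0.567969]
Iteration 7:
  c_7 = (0.550937 + 0.567969)/2 = 0.559453
  f(c_7) = f(0.559453) = 0.012068
  f(a) × f(c) ≥ 0, new interval: [0.559453, 0.567969]

After 7 iteration(s), the approximation is c_7 = 0.559453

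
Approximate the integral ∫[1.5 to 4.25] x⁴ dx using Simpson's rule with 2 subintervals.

f(x) = x⁴
a = 1.5, b = 4.25, n = 2
h = (b - a)/n = 1.375000

Simpson's rule: (h/3)[f(x₀) + 4f(x₁) + 2f(x₂) + ... + f(xₙ)]

x_0 = 1.5000, f(x_0) = 5.062500, coefficient = 1
x_1 = 2.8750, f(x_1) = 68.320557, coefficient = 4
x_2 = 4.2500, f(x_2) = 326.253906, coefficient = 1

I ≈ (1.375000/3) × 604.598633 = 277.107707
Exact value: 275.797070
Error: 1.310636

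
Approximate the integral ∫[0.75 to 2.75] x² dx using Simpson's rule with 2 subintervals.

f(x) = x²
a = 0.75, b = 2.75, n = 2
h = (b - a)/n = 1.000000

Simpson's rule: (h/3)[f(x₀) + 4f(x₁) + 2f(x₂) + ... + f(xₙ)]

x_0 = 0.7500, f(x_0) = 0.562500, coefficient = 1
x_1 = 1.7500, f(x_1) = 3.062500, coefficient = 4
x_2 = 2.7500, f(x_2) = 7.562500, coefficient = 1

I ≈ (1.000000/3) × 20.375000 = 6.791667
Exact value: 6.791667
Error: 0.000000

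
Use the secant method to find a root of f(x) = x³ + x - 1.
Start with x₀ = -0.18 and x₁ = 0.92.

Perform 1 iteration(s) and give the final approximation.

f(x) = x³ + x - 1
x₀ = -0.18, x₁ = 0.92

Secant formula: x_{n+1} = x_n - f(x_n)(x_n - x_{n-1})/(f(x_n) - f(x_{n-1}))

Iteration 1:
  f(-0.180000) = -1.185832
  f(0.920000) = 0.698688
  x_2 = 0.920000 - 0.698688×(0.920000 - (-0.180000))/(0.698688 - (-1.185832))
       = 0.512174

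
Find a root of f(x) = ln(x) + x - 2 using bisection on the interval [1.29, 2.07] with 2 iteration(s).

f(x) = ln(x) + x - 2
Initial interval: [1.29, 2.07]

Iteration 1:
  c_1 = (1.290000 + 2.070000)/2 = 1.680000
  f(c_1) = f(1.680000) = 0.198794
  f(a) × f(c) < 0, new interval: [1.290000, 1.680000]
Iteration 2:
  c_2 = (1.290000 + 1.680000)/2 = 1.485000
  f(c_2) = f(1.485000) = -0.119585
  f(a) × f(c) ≥ 0, new interval: [1.485000, 1.680000]

After 2 iteration(s), the approximation is c_2 = 1.485000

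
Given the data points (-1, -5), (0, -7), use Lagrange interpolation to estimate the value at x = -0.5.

Lagrange interpolation formula:
P(x) = Σ yᵢ × Lᵢ(x)
where Lᵢ(x) = Π_{j≠i} (x - xⱼ)/(xᵢ - xⱼ)

L_0(-0.5) = (-0.5 - 0)/(-1 - 0) = 0.500000
L_1(-0.5) = (-0.5 - (-1))/(0 - (-1)) = 0.500000

P(-0.5) = (-5)×L_0(-0.5) + (-7)×L_1(-0.5)
P(-0.5) = -6.000000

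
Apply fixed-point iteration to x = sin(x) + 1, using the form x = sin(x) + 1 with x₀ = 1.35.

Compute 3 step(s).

Equation: x = sin(x) + 1
Fixed-point form: x = sin(x) + 1
x₀ = 1.35

x_1 = g(1.350000) = 1.975723
x_2 = g(1.975723) = 1.919131
x_3 = g(1.919131) = 1.939942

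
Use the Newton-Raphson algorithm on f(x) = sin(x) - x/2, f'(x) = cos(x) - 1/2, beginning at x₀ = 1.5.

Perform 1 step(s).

f(x) = sin(x) - x/2
f'(x) = cos(x) - 1/2
x₀ = 1.5

Newton-Raphson formula: x_{n+1} = x_n - f(x_n)/f'(x_n)

Iteration 1:
  f(1.500000) = 0.247495
  f'(1.500000) = -0.429263
  x_1 = 1.500000 - 0.247495/(-0.429263) = 2.076558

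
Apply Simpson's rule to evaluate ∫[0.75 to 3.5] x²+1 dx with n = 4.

f(x) = x²+1
a = 0.75, b = 3.5, n = 4
h = (b - a)/n = 0.687500

Simpson's rule: (h/3)[f(x₀) + 4f(x₁) + 2f(x₂) + ... + f(xₙ)]

x_0 = 0.7500, f(x_0) = 1.562500, coefficient = 1
x_1 = 1.4375, f(x_1) = 3.066406, coefficient = 4
x_2 = 2.1250, f(x_2) = 5.515625, coefficient = 2
x_3 = 2.8125, f(x_3) = 8.910156, coefficient = 4
x_4 = 3.5000, f(x_4) = 13.250000, coefficient = 1

I ≈ (0.687500/3) × 73.750000 = 16.901042
Exact value: 16.901042
Error: 0.000000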